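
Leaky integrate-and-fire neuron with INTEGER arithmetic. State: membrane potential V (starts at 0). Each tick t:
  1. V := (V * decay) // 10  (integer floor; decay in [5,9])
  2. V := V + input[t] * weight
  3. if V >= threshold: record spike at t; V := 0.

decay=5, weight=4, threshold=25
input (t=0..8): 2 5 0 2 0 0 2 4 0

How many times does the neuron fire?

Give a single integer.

t=0: input=2 -> V=8
t=1: input=5 -> V=24
t=2: input=0 -> V=12
t=3: input=2 -> V=14
t=4: input=0 -> V=7
t=5: input=0 -> V=3
t=6: input=2 -> V=9
t=7: input=4 -> V=20
t=8: input=0 -> V=10

Answer: 0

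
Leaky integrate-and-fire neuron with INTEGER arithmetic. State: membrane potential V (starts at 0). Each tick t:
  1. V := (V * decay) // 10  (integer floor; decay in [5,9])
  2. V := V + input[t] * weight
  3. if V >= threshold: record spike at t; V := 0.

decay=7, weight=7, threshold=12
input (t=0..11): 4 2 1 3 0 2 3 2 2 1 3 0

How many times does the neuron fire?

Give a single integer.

t=0: input=4 -> V=0 FIRE
t=1: input=2 -> V=0 FIRE
t=2: input=1 -> V=7
t=3: input=3 -> V=0 FIRE
t=4: input=0 -> V=0
t=5: input=2 -> V=0 FIRE
t=6: input=3 -> V=0 FIRE
t=7: input=2 -> V=0 FIRE
t=8: input=2 -> V=0 FIRE
t=9: input=1 -> V=7
t=10: input=3 -> V=0 FIRE
t=11: input=0 -> V=0

Answer: 8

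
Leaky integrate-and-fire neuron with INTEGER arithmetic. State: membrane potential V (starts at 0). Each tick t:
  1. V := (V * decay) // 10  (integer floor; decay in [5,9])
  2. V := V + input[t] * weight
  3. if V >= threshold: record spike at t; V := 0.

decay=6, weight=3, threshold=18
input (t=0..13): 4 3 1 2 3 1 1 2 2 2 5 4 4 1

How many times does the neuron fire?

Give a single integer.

t=0: input=4 -> V=12
t=1: input=3 -> V=16
t=2: input=1 -> V=12
t=3: input=2 -> V=13
t=4: input=3 -> V=16
t=5: input=1 -> V=12
t=6: input=1 -> V=10
t=7: input=2 -> V=12
t=8: input=2 -> V=13
t=9: input=2 -> V=13
t=10: input=5 -> V=0 FIRE
t=11: input=4 -> V=12
t=12: input=4 -> V=0 FIRE
t=13: input=1 -> V=3

Answer: 2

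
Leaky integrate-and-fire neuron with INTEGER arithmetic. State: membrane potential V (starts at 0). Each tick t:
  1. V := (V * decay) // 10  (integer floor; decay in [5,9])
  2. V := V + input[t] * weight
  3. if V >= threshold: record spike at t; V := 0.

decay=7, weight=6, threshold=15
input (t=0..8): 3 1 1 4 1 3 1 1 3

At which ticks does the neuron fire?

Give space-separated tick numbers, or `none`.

t=0: input=3 -> V=0 FIRE
t=1: input=1 -> V=6
t=2: input=1 -> V=10
t=3: input=4 -> V=0 FIRE
t=4: input=1 -> V=6
t=5: input=3 -> V=0 FIRE
t=6: input=1 -> V=6
t=7: input=1 -> V=10
t=8: input=3 -> V=0 FIRE

Answer: 0 3 5 8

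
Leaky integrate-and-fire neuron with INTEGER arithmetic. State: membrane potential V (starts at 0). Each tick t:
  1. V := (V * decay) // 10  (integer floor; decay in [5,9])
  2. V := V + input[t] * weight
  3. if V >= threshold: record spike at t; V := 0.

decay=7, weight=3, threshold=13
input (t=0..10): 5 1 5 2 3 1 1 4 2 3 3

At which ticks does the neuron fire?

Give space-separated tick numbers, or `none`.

Answer: 0 2 4 7 9

Derivation:
t=0: input=5 -> V=0 FIRE
t=1: input=1 -> V=3
t=2: input=5 -> V=0 FIRE
t=3: input=2 -> V=6
t=4: input=3 -> V=0 FIRE
t=5: input=1 -> V=3
t=6: input=1 -> V=5
t=7: input=4 -> V=0 FIRE
t=8: input=2 -> V=6
t=9: input=3 -> V=0 FIRE
t=10: input=3 -> V=9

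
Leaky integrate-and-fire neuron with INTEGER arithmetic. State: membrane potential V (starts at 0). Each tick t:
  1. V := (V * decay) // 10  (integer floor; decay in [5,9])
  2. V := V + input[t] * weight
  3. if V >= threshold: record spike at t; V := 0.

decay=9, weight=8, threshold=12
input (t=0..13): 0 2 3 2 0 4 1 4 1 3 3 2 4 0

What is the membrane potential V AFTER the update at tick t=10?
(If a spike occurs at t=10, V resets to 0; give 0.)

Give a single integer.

t=0: input=0 -> V=0
t=1: input=2 -> V=0 FIRE
t=2: input=3 -> V=0 FIRE
t=3: input=2 -> V=0 FIRE
t=4: input=0 -> V=0
t=5: input=4 -> V=0 FIRE
t=6: input=1 -> V=8
t=7: input=4 -> V=0 FIRE
t=8: input=1 -> V=8
t=9: input=3 -> V=0 FIRE
t=10: input=3 -> V=0 FIRE
t=11: input=2 -> V=0 FIRE
t=12: input=4 -> V=0 FIRE
t=13: input=0 -> V=0

Answer: 0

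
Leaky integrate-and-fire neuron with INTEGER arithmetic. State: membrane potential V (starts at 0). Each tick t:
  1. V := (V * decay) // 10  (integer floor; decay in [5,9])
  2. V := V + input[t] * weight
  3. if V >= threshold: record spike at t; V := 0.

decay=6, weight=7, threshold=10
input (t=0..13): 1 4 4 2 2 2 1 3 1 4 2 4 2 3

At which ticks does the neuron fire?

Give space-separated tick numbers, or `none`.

Answer: 1 2 3 4 5 7 9 10 11 12 13

Derivation:
t=0: input=1 -> V=7
t=1: input=4 -> V=0 FIRE
t=2: input=4 -> V=0 FIRE
t=3: input=2 -> V=0 FIRE
t=4: input=2 -> V=0 FIRE
t=5: input=2 -> V=0 FIRE
t=6: input=1 -> V=7
t=7: input=3 -> V=0 FIRE
t=8: input=1 -> V=7
t=9: input=4 -> V=0 FIRE
t=10: input=2 -> V=0 FIRE
t=11: input=4 -> V=0 FIRE
t=12: input=2 -> V=0 FIRE
t=13: input=3 -> V=0 FIRE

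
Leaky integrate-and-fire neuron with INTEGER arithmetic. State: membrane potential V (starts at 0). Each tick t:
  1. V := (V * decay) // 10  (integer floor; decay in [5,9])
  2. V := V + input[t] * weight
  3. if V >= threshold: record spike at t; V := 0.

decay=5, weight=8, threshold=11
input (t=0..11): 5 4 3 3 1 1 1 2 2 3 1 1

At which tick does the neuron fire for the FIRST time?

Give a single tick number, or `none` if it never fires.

t=0: input=5 -> V=0 FIRE
t=1: input=4 -> V=0 FIRE
t=2: input=3 -> V=0 FIRE
t=3: input=3 -> V=0 FIRE
t=4: input=1 -> V=8
t=5: input=1 -> V=0 FIRE
t=6: input=1 -> V=8
t=7: input=2 -> V=0 FIRE
t=8: input=2 -> V=0 FIRE
t=9: input=3 -> V=0 FIRE
t=10: input=1 -> V=8
t=11: input=1 -> V=0 FIRE

Answer: 0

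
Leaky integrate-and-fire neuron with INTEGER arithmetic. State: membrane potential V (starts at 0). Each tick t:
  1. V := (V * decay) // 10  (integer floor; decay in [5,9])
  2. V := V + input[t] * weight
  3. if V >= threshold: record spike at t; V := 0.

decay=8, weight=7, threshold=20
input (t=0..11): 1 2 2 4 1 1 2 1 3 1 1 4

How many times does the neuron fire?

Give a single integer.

t=0: input=1 -> V=7
t=1: input=2 -> V=19
t=2: input=2 -> V=0 FIRE
t=3: input=4 -> V=0 FIRE
t=4: input=1 -> V=7
t=5: input=1 -> V=12
t=6: input=2 -> V=0 FIRE
t=7: input=1 -> V=7
t=8: input=3 -> V=0 FIRE
t=9: input=1 -> V=7
t=10: input=1 -> V=12
t=11: input=4 -> V=0 FIRE

Answer: 5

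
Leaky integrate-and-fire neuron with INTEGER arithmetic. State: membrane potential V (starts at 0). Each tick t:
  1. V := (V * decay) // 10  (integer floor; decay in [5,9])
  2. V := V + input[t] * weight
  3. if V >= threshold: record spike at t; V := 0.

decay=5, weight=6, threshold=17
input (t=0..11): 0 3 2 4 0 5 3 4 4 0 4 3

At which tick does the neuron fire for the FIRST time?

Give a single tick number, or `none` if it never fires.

t=0: input=0 -> V=0
t=1: input=3 -> V=0 FIRE
t=2: input=2 -> V=12
t=3: input=4 -> V=0 FIRE
t=4: input=0 -> V=0
t=5: input=5 -> V=0 FIRE
t=6: input=3 -> V=0 FIRE
t=7: input=4 -> V=0 FIRE
t=8: input=4 -> V=0 FIRE
t=9: input=0 -> V=0
t=10: input=4 -> V=0 FIRE
t=11: input=3 -> V=0 FIRE

Answer: 1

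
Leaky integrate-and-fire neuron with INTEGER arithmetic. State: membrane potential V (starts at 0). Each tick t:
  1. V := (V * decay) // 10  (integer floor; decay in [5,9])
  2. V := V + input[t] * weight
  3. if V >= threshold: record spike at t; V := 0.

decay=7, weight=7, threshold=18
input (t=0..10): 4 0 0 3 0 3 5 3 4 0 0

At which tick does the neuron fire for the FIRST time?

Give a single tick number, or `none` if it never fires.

t=0: input=4 -> V=0 FIRE
t=1: input=0 -> V=0
t=2: input=0 -> V=0
t=3: input=3 -> V=0 FIRE
t=4: input=0 -> V=0
t=5: input=3 -> V=0 FIRE
t=6: input=5 -> V=0 FIRE
t=7: input=3 -> V=0 FIRE
t=8: input=4 -> V=0 FIRE
t=9: input=0 -> V=0
t=10: input=0 -> V=0

Answer: 0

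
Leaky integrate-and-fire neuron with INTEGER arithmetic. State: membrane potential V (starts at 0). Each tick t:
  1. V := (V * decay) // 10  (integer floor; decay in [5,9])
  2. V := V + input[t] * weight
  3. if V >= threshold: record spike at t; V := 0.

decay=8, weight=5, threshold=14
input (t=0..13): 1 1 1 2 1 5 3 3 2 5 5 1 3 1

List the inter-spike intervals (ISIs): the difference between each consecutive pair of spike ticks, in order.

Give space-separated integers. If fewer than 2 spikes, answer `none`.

Answer: 2 1 1 2 1 2

Derivation:
t=0: input=1 -> V=5
t=1: input=1 -> V=9
t=2: input=1 -> V=12
t=3: input=2 -> V=0 FIRE
t=4: input=1 -> V=5
t=5: input=5 -> V=0 FIRE
t=6: input=3 -> V=0 FIRE
t=7: input=3 -> V=0 FIRE
t=8: input=2 -> V=10
t=9: input=5 -> V=0 FIRE
t=10: input=5 -> V=0 FIRE
t=11: input=1 -> V=5
t=12: input=3 -> V=0 FIRE
t=13: input=1 -> V=5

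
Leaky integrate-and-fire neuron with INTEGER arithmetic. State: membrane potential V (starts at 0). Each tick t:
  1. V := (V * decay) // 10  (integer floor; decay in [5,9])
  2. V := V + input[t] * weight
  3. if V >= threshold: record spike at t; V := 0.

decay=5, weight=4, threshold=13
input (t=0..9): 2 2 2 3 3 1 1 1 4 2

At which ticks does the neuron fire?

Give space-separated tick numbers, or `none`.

Answer: 2 4 8

Derivation:
t=0: input=2 -> V=8
t=1: input=2 -> V=12
t=2: input=2 -> V=0 FIRE
t=3: input=3 -> V=12
t=4: input=3 -> V=0 FIRE
t=5: input=1 -> V=4
t=6: input=1 -> V=6
t=7: input=1 -> V=7
t=8: input=4 -> V=0 FIRE
t=9: input=2 -> V=8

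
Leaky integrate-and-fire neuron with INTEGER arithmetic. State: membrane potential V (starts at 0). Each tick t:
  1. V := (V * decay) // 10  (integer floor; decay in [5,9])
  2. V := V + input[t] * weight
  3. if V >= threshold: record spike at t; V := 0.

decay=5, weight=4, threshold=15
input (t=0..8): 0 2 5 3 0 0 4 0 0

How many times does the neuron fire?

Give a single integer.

Answer: 2

Derivation:
t=0: input=0 -> V=0
t=1: input=2 -> V=8
t=2: input=5 -> V=0 FIRE
t=3: input=3 -> V=12
t=4: input=0 -> V=6
t=5: input=0 -> V=3
t=6: input=4 -> V=0 FIRE
t=7: input=0 -> V=0
t=8: input=0 -> V=0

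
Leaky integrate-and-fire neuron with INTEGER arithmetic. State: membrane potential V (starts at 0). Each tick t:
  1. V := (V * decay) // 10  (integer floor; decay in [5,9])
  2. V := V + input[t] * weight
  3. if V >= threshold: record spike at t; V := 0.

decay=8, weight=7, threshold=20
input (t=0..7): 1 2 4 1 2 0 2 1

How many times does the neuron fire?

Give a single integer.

t=0: input=1 -> V=7
t=1: input=2 -> V=19
t=2: input=4 -> V=0 FIRE
t=3: input=1 -> V=7
t=4: input=2 -> V=19
t=5: input=0 -> V=15
t=6: input=2 -> V=0 FIRE
t=7: input=1 -> V=7

Answer: 2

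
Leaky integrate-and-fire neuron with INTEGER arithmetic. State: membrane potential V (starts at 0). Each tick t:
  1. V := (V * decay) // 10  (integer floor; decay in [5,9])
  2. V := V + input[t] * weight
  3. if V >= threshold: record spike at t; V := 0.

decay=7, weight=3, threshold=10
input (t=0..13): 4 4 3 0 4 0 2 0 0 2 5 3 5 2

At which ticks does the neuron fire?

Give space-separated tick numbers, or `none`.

Answer: 0 1 4 10 12

Derivation:
t=0: input=4 -> V=0 FIRE
t=1: input=4 -> V=0 FIRE
t=2: input=3 -> V=9
t=3: input=0 -> V=6
t=4: input=4 -> V=0 FIRE
t=5: input=0 -> V=0
t=6: input=2 -> V=6
t=7: input=0 -> V=4
t=8: input=0 -> V=2
t=9: input=2 -> V=7
t=10: input=5 -> V=0 FIRE
t=11: input=3 -> V=9
t=12: input=5 -> V=0 FIRE
t=13: input=2 -> V=6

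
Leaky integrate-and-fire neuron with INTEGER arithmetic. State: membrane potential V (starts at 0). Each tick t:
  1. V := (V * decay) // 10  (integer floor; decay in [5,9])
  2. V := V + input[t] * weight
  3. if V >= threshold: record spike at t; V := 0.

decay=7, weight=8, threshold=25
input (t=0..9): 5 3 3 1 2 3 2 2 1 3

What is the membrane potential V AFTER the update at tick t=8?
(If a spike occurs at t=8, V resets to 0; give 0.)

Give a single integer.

t=0: input=5 -> V=0 FIRE
t=1: input=3 -> V=24
t=2: input=3 -> V=0 FIRE
t=3: input=1 -> V=8
t=4: input=2 -> V=21
t=5: input=3 -> V=0 FIRE
t=6: input=2 -> V=16
t=7: input=2 -> V=0 FIRE
t=8: input=1 -> V=8
t=9: input=3 -> V=0 FIRE

Answer: 8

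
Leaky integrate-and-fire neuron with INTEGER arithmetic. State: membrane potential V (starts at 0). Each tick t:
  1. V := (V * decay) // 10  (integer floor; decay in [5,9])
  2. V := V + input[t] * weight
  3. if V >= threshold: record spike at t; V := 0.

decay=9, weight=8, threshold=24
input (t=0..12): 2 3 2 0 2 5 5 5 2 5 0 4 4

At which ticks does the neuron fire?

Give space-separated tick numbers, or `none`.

t=0: input=2 -> V=16
t=1: input=3 -> V=0 FIRE
t=2: input=2 -> V=16
t=3: input=0 -> V=14
t=4: input=2 -> V=0 FIRE
t=5: input=5 -> V=0 FIRE
t=6: input=5 -> V=0 FIRE
t=7: input=5 -> V=0 FIRE
t=8: input=2 -> V=16
t=9: input=5 -> V=0 FIRE
t=10: input=0 -> V=0
t=11: input=4 -> V=0 FIRE
t=12: input=4 -> V=0 FIRE

Answer: 1 4 5 6 7 9 11 12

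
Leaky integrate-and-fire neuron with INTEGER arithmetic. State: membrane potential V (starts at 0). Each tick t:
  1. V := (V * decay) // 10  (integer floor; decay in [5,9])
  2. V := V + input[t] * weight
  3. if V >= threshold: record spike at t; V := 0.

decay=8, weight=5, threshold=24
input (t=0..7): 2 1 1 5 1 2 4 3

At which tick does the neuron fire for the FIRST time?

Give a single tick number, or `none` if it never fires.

t=0: input=2 -> V=10
t=1: input=1 -> V=13
t=2: input=1 -> V=15
t=3: input=5 -> V=0 FIRE
t=4: input=1 -> V=5
t=5: input=2 -> V=14
t=6: input=4 -> V=0 FIRE
t=7: input=3 -> V=15

Answer: 3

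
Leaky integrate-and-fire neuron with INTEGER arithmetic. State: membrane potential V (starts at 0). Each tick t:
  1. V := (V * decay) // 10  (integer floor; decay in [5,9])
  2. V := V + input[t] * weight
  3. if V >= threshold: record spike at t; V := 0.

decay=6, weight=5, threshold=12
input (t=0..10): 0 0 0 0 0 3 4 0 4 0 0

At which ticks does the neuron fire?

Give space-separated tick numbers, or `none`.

t=0: input=0 -> V=0
t=1: input=0 -> V=0
t=2: input=0 -> V=0
t=3: input=0 -> V=0
t=4: input=0 -> V=0
t=5: input=3 -> V=0 FIRE
t=6: input=4 -> V=0 FIRE
t=7: input=0 -> V=0
t=8: input=4 -> V=0 FIRE
t=9: input=0 -> V=0
t=10: input=0 -> V=0

Answer: 5 6 8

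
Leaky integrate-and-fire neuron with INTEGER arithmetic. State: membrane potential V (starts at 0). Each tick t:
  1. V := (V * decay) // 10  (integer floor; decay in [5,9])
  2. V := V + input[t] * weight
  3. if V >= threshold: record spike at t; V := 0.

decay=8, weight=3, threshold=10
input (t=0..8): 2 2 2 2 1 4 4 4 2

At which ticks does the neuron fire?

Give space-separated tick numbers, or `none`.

t=0: input=2 -> V=6
t=1: input=2 -> V=0 FIRE
t=2: input=2 -> V=6
t=3: input=2 -> V=0 FIRE
t=4: input=1 -> V=3
t=5: input=4 -> V=0 FIRE
t=6: input=4 -> V=0 FIRE
t=7: input=4 -> V=0 FIRE
t=8: input=2 -> V=6

Answer: 1 3 5 6 7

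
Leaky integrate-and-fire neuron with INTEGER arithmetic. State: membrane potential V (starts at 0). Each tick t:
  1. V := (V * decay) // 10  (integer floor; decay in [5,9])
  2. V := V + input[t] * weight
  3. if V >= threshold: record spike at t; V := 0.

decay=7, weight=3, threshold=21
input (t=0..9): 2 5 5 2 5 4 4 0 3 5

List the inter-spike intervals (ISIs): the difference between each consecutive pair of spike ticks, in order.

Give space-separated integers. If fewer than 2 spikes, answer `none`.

Answer: 3 4

Derivation:
t=0: input=2 -> V=6
t=1: input=5 -> V=19
t=2: input=5 -> V=0 FIRE
t=3: input=2 -> V=6
t=4: input=5 -> V=19
t=5: input=4 -> V=0 FIRE
t=6: input=4 -> V=12
t=7: input=0 -> V=8
t=8: input=3 -> V=14
t=9: input=5 -> V=0 FIRE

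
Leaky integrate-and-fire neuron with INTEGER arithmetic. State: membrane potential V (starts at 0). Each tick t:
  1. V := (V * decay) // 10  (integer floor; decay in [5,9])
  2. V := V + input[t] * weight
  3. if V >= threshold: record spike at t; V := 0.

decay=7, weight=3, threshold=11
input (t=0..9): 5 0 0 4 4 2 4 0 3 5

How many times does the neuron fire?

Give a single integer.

Answer: 5

Derivation:
t=0: input=5 -> V=0 FIRE
t=1: input=0 -> V=0
t=2: input=0 -> V=0
t=3: input=4 -> V=0 FIRE
t=4: input=4 -> V=0 FIRE
t=5: input=2 -> V=6
t=6: input=4 -> V=0 FIRE
t=7: input=0 -> V=0
t=8: input=3 -> V=9
t=9: input=5 -> V=0 FIRE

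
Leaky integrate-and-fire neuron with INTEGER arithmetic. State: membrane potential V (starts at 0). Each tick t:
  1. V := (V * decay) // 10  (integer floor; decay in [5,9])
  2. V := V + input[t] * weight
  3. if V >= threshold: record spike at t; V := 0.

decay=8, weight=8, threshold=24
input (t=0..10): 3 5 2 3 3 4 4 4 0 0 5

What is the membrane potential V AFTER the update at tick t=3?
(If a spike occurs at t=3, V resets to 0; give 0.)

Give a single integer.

t=0: input=3 -> V=0 FIRE
t=1: input=5 -> V=0 FIRE
t=2: input=2 -> V=16
t=3: input=3 -> V=0 FIRE
t=4: input=3 -> V=0 FIRE
t=5: input=4 -> V=0 FIRE
t=6: input=4 -> V=0 FIRE
t=7: input=4 -> V=0 FIRE
t=8: input=0 -> V=0
t=9: input=0 -> V=0
t=10: input=5 -> V=0 FIRE

Answer: 0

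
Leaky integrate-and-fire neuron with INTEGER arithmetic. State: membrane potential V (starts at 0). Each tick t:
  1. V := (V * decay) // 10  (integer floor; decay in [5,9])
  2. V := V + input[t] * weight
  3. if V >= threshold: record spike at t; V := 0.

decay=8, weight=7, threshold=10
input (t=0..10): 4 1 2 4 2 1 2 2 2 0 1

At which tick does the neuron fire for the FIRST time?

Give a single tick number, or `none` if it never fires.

t=0: input=4 -> V=0 FIRE
t=1: input=1 -> V=7
t=2: input=2 -> V=0 FIRE
t=3: input=4 -> V=0 FIRE
t=4: input=2 -> V=0 FIRE
t=5: input=1 -> V=7
t=6: input=2 -> V=0 FIRE
t=7: input=2 -> V=0 FIRE
t=8: input=2 -> V=0 FIRE
t=9: input=0 -> V=0
t=10: input=1 -> V=7

Answer: 0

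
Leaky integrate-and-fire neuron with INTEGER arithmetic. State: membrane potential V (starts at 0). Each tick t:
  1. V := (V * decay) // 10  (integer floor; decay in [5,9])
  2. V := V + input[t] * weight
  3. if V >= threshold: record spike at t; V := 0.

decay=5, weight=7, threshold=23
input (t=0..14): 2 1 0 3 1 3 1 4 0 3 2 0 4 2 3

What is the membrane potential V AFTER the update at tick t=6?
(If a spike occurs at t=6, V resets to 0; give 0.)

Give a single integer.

Answer: 7

Derivation:
t=0: input=2 -> V=14
t=1: input=1 -> V=14
t=2: input=0 -> V=7
t=3: input=3 -> V=0 FIRE
t=4: input=1 -> V=7
t=5: input=3 -> V=0 FIRE
t=6: input=1 -> V=7
t=7: input=4 -> V=0 FIRE
t=8: input=0 -> V=0
t=9: input=3 -> V=21
t=10: input=2 -> V=0 FIRE
t=11: input=0 -> V=0
t=12: input=4 -> V=0 FIRE
t=13: input=2 -> V=14
t=14: input=3 -> V=0 FIRE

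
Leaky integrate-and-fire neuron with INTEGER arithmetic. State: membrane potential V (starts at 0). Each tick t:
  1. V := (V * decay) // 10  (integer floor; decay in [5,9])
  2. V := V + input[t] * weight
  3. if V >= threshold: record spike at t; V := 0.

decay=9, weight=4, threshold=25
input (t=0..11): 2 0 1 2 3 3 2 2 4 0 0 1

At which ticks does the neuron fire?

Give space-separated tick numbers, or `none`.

Answer: 4 8

Derivation:
t=0: input=2 -> V=8
t=1: input=0 -> V=7
t=2: input=1 -> V=10
t=3: input=2 -> V=17
t=4: input=3 -> V=0 FIRE
t=5: input=3 -> V=12
t=6: input=2 -> V=18
t=7: input=2 -> V=24
t=8: input=4 -> V=0 FIRE
t=9: input=0 -> V=0
t=10: input=0 -> V=0
t=11: input=1 -> V=4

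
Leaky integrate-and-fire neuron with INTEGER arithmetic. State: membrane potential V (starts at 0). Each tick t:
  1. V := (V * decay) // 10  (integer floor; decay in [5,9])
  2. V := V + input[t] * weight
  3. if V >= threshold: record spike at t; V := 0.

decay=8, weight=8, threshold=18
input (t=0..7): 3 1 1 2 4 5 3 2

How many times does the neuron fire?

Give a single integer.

Answer: 5

Derivation:
t=0: input=3 -> V=0 FIRE
t=1: input=1 -> V=8
t=2: input=1 -> V=14
t=3: input=2 -> V=0 FIRE
t=4: input=4 -> V=0 FIRE
t=5: input=5 -> V=0 FIRE
t=6: input=3 -> V=0 FIRE
t=7: input=2 -> V=16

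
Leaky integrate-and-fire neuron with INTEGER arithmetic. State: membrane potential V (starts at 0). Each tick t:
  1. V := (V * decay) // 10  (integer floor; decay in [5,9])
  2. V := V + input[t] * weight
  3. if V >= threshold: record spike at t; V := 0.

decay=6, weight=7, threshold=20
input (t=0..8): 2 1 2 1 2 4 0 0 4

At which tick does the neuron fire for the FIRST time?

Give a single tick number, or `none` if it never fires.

t=0: input=2 -> V=14
t=1: input=1 -> V=15
t=2: input=2 -> V=0 FIRE
t=3: input=1 -> V=7
t=4: input=2 -> V=18
t=5: input=4 -> V=0 FIRE
t=6: input=0 -> V=0
t=7: input=0 -> V=0
t=8: input=4 -> V=0 FIRE

Answer: 2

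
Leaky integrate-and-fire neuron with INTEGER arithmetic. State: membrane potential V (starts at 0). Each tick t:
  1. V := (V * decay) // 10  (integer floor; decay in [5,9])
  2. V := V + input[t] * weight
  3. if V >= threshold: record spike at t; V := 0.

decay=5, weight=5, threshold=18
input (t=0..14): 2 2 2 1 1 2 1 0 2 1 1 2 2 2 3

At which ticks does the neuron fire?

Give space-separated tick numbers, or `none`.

t=0: input=2 -> V=10
t=1: input=2 -> V=15
t=2: input=2 -> V=17
t=3: input=1 -> V=13
t=4: input=1 -> V=11
t=5: input=2 -> V=15
t=6: input=1 -> V=12
t=7: input=0 -> V=6
t=8: input=2 -> V=13
t=9: input=1 -> V=11
t=10: input=1 -> V=10
t=11: input=2 -> V=15
t=12: input=2 -> V=17
t=13: input=2 -> V=0 FIRE
t=14: input=3 -> V=15

Answer: 13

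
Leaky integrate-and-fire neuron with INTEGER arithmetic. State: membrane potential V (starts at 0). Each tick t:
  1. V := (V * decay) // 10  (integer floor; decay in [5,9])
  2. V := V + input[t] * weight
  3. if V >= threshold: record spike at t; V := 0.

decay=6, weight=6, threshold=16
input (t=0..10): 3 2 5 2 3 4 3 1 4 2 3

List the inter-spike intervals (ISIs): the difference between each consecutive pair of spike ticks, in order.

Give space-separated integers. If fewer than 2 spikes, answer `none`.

t=0: input=3 -> V=0 FIRE
t=1: input=2 -> V=12
t=2: input=5 -> V=0 FIRE
t=3: input=2 -> V=12
t=4: input=3 -> V=0 FIRE
t=5: input=4 -> V=0 FIRE
t=6: input=3 -> V=0 FIRE
t=7: input=1 -> V=6
t=8: input=4 -> V=0 FIRE
t=9: input=2 -> V=12
t=10: input=3 -> V=0 FIRE

Answer: 2 2 1 1 2 2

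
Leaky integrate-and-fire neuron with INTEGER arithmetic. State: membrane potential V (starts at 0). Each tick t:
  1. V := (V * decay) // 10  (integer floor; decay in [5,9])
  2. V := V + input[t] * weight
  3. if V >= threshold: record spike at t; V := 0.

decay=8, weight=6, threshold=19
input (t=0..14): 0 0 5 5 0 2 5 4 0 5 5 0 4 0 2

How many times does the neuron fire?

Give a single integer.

t=0: input=0 -> V=0
t=1: input=0 -> V=0
t=2: input=5 -> V=0 FIRE
t=3: input=5 -> V=0 FIRE
t=4: input=0 -> V=0
t=5: input=2 -> V=12
t=6: input=5 -> V=0 FIRE
t=7: input=4 -> V=0 FIRE
t=8: input=0 -> V=0
t=9: input=5 -> V=0 FIRE
t=10: input=5 -> V=0 FIRE
t=11: input=0 -> V=0
t=12: input=4 -> V=0 FIRE
t=13: input=0 -> V=0
t=14: input=2 -> V=12

Answer: 7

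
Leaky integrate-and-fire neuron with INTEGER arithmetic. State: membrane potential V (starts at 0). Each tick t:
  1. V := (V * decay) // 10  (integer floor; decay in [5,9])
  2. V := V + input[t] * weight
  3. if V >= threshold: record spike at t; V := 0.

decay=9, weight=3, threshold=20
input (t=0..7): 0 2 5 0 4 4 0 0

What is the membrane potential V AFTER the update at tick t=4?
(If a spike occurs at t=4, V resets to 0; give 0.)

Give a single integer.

Answer: 12

Derivation:
t=0: input=0 -> V=0
t=1: input=2 -> V=6
t=2: input=5 -> V=0 FIRE
t=3: input=0 -> V=0
t=4: input=4 -> V=12
t=5: input=4 -> V=0 FIRE
t=6: input=0 -> V=0
t=7: input=0 -> V=0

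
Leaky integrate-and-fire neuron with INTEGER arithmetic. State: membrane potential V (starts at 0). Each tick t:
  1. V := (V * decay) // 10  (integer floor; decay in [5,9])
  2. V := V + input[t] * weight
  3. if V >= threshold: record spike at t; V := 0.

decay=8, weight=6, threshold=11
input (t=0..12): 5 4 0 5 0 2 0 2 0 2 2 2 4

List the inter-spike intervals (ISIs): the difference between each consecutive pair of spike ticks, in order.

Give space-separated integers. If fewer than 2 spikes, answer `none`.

Answer: 1 2 2 2 2 1 1 1

Derivation:
t=0: input=5 -> V=0 FIRE
t=1: input=4 -> V=0 FIRE
t=2: input=0 -> V=0
t=3: input=5 -> V=0 FIRE
t=4: input=0 -> V=0
t=5: input=2 -> V=0 FIRE
t=6: input=0 -> V=0
t=7: input=2 -> V=0 FIRE
t=8: input=0 -> V=0
t=9: input=2 -> V=0 FIRE
t=10: input=2 -> V=0 FIRE
t=11: input=2 -> V=0 FIRE
t=12: input=4 -> V=0 FIRE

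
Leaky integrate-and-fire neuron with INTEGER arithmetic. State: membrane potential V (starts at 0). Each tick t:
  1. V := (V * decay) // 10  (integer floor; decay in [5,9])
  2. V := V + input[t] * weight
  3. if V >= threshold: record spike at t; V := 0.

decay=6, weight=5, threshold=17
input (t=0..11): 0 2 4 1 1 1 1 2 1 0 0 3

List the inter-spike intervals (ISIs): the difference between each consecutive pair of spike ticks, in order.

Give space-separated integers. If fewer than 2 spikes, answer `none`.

Answer: 9

Derivation:
t=0: input=0 -> V=0
t=1: input=2 -> V=10
t=2: input=4 -> V=0 FIRE
t=3: input=1 -> V=5
t=4: input=1 -> V=8
t=5: input=1 -> V=9
t=6: input=1 -> V=10
t=7: input=2 -> V=16
t=8: input=1 -> V=14
t=9: input=0 -> V=8
t=10: input=0 -> V=4
t=11: input=3 -> V=0 FIRE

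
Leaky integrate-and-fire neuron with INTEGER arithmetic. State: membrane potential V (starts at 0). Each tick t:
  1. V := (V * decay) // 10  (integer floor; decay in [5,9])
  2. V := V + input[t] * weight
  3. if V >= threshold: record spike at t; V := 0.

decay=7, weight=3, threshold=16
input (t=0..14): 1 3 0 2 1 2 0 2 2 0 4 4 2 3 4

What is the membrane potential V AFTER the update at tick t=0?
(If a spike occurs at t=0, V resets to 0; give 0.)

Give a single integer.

t=0: input=1 -> V=3
t=1: input=3 -> V=11
t=2: input=0 -> V=7
t=3: input=2 -> V=10
t=4: input=1 -> V=10
t=5: input=2 -> V=13
t=6: input=0 -> V=9
t=7: input=2 -> V=12
t=8: input=2 -> V=14
t=9: input=0 -> V=9
t=10: input=4 -> V=0 FIRE
t=11: input=4 -> V=12
t=12: input=2 -> V=14
t=13: input=3 -> V=0 FIRE
t=14: input=4 -> V=12

Answer: 3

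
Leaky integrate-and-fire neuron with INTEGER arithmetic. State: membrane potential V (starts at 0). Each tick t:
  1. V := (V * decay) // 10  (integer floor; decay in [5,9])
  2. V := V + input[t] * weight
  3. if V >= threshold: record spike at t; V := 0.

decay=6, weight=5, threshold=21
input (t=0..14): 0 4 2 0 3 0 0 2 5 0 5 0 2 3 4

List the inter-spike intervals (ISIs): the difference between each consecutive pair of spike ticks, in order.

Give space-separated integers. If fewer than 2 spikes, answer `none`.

t=0: input=0 -> V=0
t=1: input=4 -> V=20
t=2: input=2 -> V=0 FIRE
t=3: input=0 -> V=0
t=4: input=3 -> V=15
t=5: input=0 -> V=9
t=6: input=0 -> V=5
t=7: input=2 -> V=13
t=8: input=5 -> V=0 FIRE
t=9: input=0 -> V=0
t=10: input=5 -> V=0 FIRE
t=11: input=0 -> V=0
t=12: input=2 -> V=10
t=13: input=3 -> V=0 FIRE
t=14: input=4 -> V=20

Answer: 6 2 3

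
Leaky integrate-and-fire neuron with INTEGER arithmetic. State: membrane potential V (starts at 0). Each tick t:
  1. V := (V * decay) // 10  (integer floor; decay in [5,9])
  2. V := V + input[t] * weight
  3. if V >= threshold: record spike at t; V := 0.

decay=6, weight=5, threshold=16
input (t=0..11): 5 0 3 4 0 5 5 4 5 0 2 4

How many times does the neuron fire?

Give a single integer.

Answer: 7

Derivation:
t=0: input=5 -> V=0 FIRE
t=1: input=0 -> V=0
t=2: input=3 -> V=15
t=3: input=4 -> V=0 FIRE
t=4: input=0 -> V=0
t=5: input=5 -> V=0 FIRE
t=6: input=5 -> V=0 FIRE
t=7: input=4 -> V=0 FIRE
t=8: input=5 -> V=0 FIRE
t=9: input=0 -> V=0
t=10: input=2 -> V=10
t=11: input=4 -> V=0 FIRE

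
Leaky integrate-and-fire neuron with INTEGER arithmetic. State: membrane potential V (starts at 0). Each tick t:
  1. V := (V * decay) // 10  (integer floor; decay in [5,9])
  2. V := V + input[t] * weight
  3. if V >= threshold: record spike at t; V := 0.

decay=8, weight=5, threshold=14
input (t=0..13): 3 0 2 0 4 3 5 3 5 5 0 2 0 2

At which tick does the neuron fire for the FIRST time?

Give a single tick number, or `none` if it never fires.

Answer: 0

Derivation:
t=0: input=3 -> V=0 FIRE
t=1: input=0 -> V=0
t=2: input=2 -> V=10
t=3: input=0 -> V=8
t=4: input=4 -> V=0 FIRE
t=5: input=3 -> V=0 FIRE
t=6: input=5 -> V=0 FIRE
t=7: input=3 -> V=0 FIRE
t=8: input=5 -> V=0 FIRE
t=9: input=5 -> V=0 FIRE
t=10: input=0 -> V=0
t=11: input=2 -> V=10
t=12: input=0 -> V=8
t=13: input=2 -> V=0 FIRE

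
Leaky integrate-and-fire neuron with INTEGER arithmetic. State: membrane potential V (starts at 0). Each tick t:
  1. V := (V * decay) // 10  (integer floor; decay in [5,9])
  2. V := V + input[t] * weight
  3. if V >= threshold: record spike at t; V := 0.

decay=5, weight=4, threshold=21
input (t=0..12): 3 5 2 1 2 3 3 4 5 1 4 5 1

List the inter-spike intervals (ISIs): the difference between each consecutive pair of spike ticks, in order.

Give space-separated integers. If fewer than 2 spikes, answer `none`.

Answer: 5 2 3

Derivation:
t=0: input=3 -> V=12
t=1: input=5 -> V=0 FIRE
t=2: input=2 -> V=8
t=3: input=1 -> V=8
t=4: input=2 -> V=12
t=5: input=3 -> V=18
t=6: input=3 -> V=0 FIRE
t=7: input=4 -> V=16
t=8: input=5 -> V=0 FIRE
t=9: input=1 -> V=4
t=10: input=4 -> V=18
t=11: input=5 -> V=0 FIRE
t=12: input=1 -> V=4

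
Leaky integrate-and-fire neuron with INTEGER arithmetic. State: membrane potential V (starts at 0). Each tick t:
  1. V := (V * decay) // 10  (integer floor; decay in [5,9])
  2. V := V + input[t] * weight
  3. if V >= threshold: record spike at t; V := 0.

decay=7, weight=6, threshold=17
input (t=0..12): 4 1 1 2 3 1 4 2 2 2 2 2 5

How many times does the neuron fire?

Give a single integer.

Answer: 7

Derivation:
t=0: input=4 -> V=0 FIRE
t=1: input=1 -> V=6
t=2: input=1 -> V=10
t=3: input=2 -> V=0 FIRE
t=4: input=3 -> V=0 FIRE
t=5: input=1 -> V=6
t=6: input=4 -> V=0 FIRE
t=7: input=2 -> V=12
t=8: input=2 -> V=0 FIRE
t=9: input=2 -> V=12
t=10: input=2 -> V=0 FIRE
t=11: input=2 -> V=12
t=12: input=5 -> V=0 FIRE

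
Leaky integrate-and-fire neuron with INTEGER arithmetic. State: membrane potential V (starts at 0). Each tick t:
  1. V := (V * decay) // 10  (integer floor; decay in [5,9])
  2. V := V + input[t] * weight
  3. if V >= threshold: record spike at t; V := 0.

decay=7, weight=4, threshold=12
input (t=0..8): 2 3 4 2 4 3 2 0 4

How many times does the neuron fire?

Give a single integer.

t=0: input=2 -> V=8
t=1: input=3 -> V=0 FIRE
t=2: input=4 -> V=0 FIRE
t=3: input=2 -> V=8
t=4: input=4 -> V=0 FIRE
t=5: input=3 -> V=0 FIRE
t=6: input=2 -> V=8
t=7: input=0 -> V=5
t=8: input=4 -> V=0 FIRE

Answer: 5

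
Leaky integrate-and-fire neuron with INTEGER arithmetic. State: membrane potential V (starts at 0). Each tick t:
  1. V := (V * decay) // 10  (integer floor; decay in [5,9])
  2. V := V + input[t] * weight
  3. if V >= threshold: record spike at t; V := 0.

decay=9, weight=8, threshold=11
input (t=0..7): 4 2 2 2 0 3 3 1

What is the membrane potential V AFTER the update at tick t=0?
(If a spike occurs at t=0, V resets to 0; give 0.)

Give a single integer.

Answer: 0

Derivation:
t=0: input=4 -> V=0 FIRE
t=1: input=2 -> V=0 FIRE
t=2: input=2 -> V=0 FIRE
t=3: input=2 -> V=0 FIRE
t=4: input=0 -> V=0
t=5: input=3 -> V=0 FIRE
t=6: input=3 -> V=0 FIRE
t=7: input=1 -> V=8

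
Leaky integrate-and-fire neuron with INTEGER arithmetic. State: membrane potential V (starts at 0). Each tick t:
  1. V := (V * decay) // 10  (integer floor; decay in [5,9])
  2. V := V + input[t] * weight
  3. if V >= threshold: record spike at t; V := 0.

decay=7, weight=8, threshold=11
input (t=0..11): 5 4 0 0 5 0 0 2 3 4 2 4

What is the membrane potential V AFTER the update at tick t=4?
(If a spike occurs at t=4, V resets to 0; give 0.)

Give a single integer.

Answer: 0

Derivation:
t=0: input=5 -> V=0 FIRE
t=1: input=4 -> V=0 FIRE
t=2: input=0 -> V=0
t=3: input=0 -> V=0
t=4: input=5 -> V=0 FIRE
t=5: input=0 -> V=0
t=6: input=0 -> V=0
t=7: input=2 -> V=0 FIRE
t=8: input=3 -> V=0 FIRE
t=9: input=4 -> V=0 FIRE
t=10: input=2 -> V=0 FIRE
t=11: input=4 -> V=0 FIRE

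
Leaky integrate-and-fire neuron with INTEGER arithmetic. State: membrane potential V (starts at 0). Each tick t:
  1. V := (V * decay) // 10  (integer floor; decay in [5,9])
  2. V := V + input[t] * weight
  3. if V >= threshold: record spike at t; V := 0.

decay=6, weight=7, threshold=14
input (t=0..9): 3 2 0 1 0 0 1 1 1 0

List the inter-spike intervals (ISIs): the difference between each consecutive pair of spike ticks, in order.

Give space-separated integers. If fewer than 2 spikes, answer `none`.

Answer: 1

Derivation:
t=0: input=3 -> V=0 FIRE
t=1: input=2 -> V=0 FIRE
t=2: input=0 -> V=0
t=3: input=1 -> V=7
t=4: input=0 -> V=4
t=5: input=0 -> V=2
t=6: input=1 -> V=8
t=7: input=1 -> V=11
t=8: input=1 -> V=13
t=9: input=0 -> V=7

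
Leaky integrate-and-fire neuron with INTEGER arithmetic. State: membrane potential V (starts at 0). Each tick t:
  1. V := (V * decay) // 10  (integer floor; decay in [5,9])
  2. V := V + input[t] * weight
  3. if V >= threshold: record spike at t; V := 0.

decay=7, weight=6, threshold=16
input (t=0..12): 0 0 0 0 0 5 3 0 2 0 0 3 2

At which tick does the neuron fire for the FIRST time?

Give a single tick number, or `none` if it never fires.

Answer: 5

Derivation:
t=0: input=0 -> V=0
t=1: input=0 -> V=0
t=2: input=0 -> V=0
t=3: input=0 -> V=0
t=4: input=0 -> V=0
t=5: input=5 -> V=0 FIRE
t=6: input=3 -> V=0 FIRE
t=7: input=0 -> V=0
t=8: input=2 -> V=12
t=9: input=0 -> V=8
t=10: input=0 -> V=5
t=11: input=3 -> V=0 FIRE
t=12: input=2 -> V=12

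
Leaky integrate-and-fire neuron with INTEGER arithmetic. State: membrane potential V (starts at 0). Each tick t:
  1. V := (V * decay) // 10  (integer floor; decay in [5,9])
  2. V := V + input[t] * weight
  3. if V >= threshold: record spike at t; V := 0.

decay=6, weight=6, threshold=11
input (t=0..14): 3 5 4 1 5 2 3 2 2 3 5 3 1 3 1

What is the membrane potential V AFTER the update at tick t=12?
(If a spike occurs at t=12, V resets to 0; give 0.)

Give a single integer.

Answer: 6

Derivation:
t=0: input=3 -> V=0 FIRE
t=1: input=5 -> V=0 FIRE
t=2: input=4 -> V=0 FIRE
t=3: input=1 -> V=6
t=4: input=5 -> V=0 FIRE
t=5: input=2 -> V=0 FIRE
t=6: input=3 -> V=0 FIRE
t=7: input=2 -> V=0 FIRE
t=8: input=2 -> V=0 FIRE
t=9: input=3 -> V=0 FIRE
t=10: input=5 -> V=0 FIRE
t=11: input=3 -> V=0 FIRE
t=12: input=1 -> V=6
t=13: input=3 -> V=0 FIRE
t=14: input=1 -> V=6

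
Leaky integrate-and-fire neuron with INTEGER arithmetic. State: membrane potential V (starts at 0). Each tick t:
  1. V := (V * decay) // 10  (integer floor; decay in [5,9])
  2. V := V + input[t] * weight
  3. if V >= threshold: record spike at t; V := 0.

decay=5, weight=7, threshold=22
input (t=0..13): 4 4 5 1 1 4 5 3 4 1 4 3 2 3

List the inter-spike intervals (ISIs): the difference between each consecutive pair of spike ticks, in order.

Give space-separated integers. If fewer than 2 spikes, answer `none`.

t=0: input=4 -> V=0 FIRE
t=1: input=4 -> V=0 FIRE
t=2: input=5 -> V=0 FIRE
t=3: input=1 -> V=7
t=4: input=1 -> V=10
t=5: input=4 -> V=0 FIRE
t=6: input=5 -> V=0 FIRE
t=7: input=3 -> V=21
t=8: input=4 -> V=0 FIRE
t=9: input=1 -> V=7
t=10: input=4 -> V=0 FIRE
t=11: input=3 -> V=21
t=12: input=2 -> V=0 FIRE
t=13: input=3 -> V=21

Answer: 1 1 3 1 2 2 2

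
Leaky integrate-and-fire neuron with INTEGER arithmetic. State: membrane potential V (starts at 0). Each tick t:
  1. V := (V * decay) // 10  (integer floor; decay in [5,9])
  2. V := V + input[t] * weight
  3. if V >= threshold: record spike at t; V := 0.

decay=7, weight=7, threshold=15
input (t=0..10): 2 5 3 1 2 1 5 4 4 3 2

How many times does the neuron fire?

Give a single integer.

t=0: input=2 -> V=14
t=1: input=5 -> V=0 FIRE
t=2: input=3 -> V=0 FIRE
t=3: input=1 -> V=7
t=4: input=2 -> V=0 FIRE
t=5: input=1 -> V=7
t=6: input=5 -> V=0 FIRE
t=7: input=4 -> V=0 FIRE
t=8: input=4 -> V=0 FIRE
t=9: input=3 -> V=0 FIRE
t=10: input=2 -> V=14

Answer: 7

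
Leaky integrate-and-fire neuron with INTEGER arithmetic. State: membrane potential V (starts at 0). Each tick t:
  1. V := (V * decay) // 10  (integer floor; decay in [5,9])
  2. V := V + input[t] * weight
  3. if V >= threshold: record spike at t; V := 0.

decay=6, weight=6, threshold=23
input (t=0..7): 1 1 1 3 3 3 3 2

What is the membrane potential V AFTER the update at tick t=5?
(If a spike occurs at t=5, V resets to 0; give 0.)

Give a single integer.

t=0: input=1 -> V=6
t=1: input=1 -> V=9
t=2: input=1 -> V=11
t=3: input=3 -> V=0 FIRE
t=4: input=3 -> V=18
t=5: input=3 -> V=0 FIRE
t=6: input=3 -> V=18
t=7: input=2 -> V=22

Answer: 0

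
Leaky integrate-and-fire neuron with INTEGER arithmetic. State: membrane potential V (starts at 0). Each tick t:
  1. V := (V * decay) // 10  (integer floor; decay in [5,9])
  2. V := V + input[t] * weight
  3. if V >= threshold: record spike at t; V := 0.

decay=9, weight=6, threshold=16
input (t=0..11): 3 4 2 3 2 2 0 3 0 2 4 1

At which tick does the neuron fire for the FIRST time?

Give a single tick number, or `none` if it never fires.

t=0: input=3 -> V=0 FIRE
t=1: input=4 -> V=0 FIRE
t=2: input=2 -> V=12
t=3: input=3 -> V=0 FIRE
t=4: input=2 -> V=12
t=5: input=2 -> V=0 FIRE
t=6: input=0 -> V=0
t=7: input=3 -> V=0 FIRE
t=8: input=0 -> V=0
t=9: input=2 -> V=12
t=10: input=4 -> V=0 FIRE
t=11: input=1 -> V=6

Answer: 0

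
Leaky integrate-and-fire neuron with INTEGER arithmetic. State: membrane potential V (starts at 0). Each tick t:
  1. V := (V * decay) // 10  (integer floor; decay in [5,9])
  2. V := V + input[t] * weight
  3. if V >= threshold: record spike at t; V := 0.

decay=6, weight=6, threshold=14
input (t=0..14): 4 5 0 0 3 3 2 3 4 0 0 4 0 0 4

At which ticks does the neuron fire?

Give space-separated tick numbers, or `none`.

Answer: 0 1 4 5 7 8 11 14

Derivation:
t=0: input=4 -> V=0 FIRE
t=1: input=5 -> V=0 FIRE
t=2: input=0 -> V=0
t=3: input=0 -> V=0
t=4: input=3 -> V=0 FIRE
t=5: input=3 -> V=0 FIRE
t=6: input=2 -> V=12
t=7: input=3 -> V=0 FIRE
t=8: input=4 -> V=0 FIRE
t=9: input=0 -> V=0
t=10: input=0 -> V=0
t=11: input=4 -> V=0 FIRE
t=12: input=0 -> V=0
t=13: input=0 -> V=0
t=14: input=4 -> V=0 FIRE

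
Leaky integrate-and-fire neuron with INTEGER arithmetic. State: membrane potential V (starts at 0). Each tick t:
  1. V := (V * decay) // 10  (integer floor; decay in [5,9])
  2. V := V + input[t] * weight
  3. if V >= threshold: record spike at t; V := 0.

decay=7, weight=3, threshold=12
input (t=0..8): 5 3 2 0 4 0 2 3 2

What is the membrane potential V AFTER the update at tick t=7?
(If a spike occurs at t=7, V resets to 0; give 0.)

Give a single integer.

Answer: 0

Derivation:
t=0: input=5 -> V=0 FIRE
t=1: input=3 -> V=9
t=2: input=2 -> V=0 FIRE
t=3: input=0 -> V=0
t=4: input=4 -> V=0 FIRE
t=5: input=0 -> V=0
t=6: input=2 -> V=6
t=7: input=3 -> V=0 FIRE
t=8: input=2 -> V=6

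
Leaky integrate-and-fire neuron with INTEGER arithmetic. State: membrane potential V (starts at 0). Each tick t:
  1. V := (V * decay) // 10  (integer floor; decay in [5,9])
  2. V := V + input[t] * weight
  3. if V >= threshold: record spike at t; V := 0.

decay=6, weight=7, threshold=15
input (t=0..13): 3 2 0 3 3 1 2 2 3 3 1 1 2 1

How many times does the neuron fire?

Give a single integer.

t=0: input=3 -> V=0 FIRE
t=1: input=2 -> V=14
t=2: input=0 -> V=8
t=3: input=3 -> V=0 FIRE
t=4: input=3 -> V=0 FIRE
t=5: input=1 -> V=7
t=6: input=2 -> V=0 FIRE
t=7: input=2 -> V=14
t=8: input=3 -> V=0 FIRE
t=9: input=3 -> V=0 FIRE
t=10: input=1 -> V=7
t=11: input=1 -> V=11
t=12: input=2 -> V=0 FIRE
t=13: input=1 -> V=7

Answer: 7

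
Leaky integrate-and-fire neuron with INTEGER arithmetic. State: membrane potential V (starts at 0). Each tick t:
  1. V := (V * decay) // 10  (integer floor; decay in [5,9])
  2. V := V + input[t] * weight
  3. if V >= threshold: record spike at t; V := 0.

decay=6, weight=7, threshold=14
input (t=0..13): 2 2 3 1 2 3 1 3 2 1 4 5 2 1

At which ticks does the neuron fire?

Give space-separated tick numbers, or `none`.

Answer: 0 1 2 4 5 7 8 10 11 12

Derivation:
t=0: input=2 -> V=0 FIRE
t=1: input=2 -> V=0 FIRE
t=2: input=3 -> V=0 FIRE
t=3: input=1 -> V=7
t=4: input=2 -> V=0 FIRE
t=5: input=3 -> V=0 FIRE
t=6: input=1 -> V=7
t=7: input=3 -> V=0 FIRE
t=8: input=2 -> V=0 FIRE
t=9: input=1 -> V=7
t=10: input=4 -> V=0 FIRE
t=11: input=5 -> V=0 FIRE
t=12: input=2 -> V=0 FIRE
t=13: input=1 -> V=7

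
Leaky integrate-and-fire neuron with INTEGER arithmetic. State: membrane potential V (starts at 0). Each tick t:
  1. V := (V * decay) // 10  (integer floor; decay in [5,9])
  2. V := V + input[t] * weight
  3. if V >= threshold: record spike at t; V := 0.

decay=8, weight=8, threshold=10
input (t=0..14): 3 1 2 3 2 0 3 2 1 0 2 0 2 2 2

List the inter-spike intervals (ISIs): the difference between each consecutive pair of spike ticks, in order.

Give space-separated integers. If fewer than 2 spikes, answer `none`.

Answer: 2 1 1 2 1 3 2 1 1

Derivation:
t=0: input=3 -> V=0 FIRE
t=1: input=1 -> V=8
t=2: input=2 -> V=0 FIRE
t=3: input=3 -> V=0 FIRE
t=4: input=2 -> V=0 FIRE
t=5: input=0 -> V=0
t=6: input=3 -> V=0 FIRE
t=7: input=2 -> V=0 FIRE
t=8: input=1 -> V=8
t=9: input=0 -> V=6
t=10: input=2 -> V=0 FIRE
t=11: input=0 -> V=0
t=12: input=2 -> V=0 FIRE
t=13: input=2 -> V=0 FIRE
t=14: input=2 -> V=0 FIRE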